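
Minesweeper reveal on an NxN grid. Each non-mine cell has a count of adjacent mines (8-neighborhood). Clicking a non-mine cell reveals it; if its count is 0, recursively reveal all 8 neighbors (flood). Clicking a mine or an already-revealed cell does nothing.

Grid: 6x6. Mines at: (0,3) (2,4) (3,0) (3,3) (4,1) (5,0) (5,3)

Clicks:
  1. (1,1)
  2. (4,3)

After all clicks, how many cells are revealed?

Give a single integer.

Click 1 (1,1) count=0: revealed 9 new [(0,0) (0,1) (0,2) (1,0) (1,1) (1,2) (2,0) (2,1) (2,2)] -> total=9
Click 2 (4,3) count=2: revealed 1 new [(4,3)] -> total=10

Answer: 10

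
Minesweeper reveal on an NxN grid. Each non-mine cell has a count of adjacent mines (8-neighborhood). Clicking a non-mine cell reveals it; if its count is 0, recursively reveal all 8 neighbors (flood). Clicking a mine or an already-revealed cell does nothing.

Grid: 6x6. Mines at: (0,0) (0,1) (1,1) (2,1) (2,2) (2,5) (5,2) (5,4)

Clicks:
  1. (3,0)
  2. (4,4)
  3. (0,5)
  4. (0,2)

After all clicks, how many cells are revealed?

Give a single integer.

Answer: 10

Derivation:
Click 1 (3,0) count=1: revealed 1 new [(3,0)] -> total=1
Click 2 (4,4) count=1: revealed 1 new [(4,4)] -> total=2
Click 3 (0,5) count=0: revealed 8 new [(0,2) (0,3) (0,4) (0,5) (1,2) (1,3) (1,4) (1,5)] -> total=10
Click 4 (0,2) count=2: revealed 0 new [(none)] -> total=10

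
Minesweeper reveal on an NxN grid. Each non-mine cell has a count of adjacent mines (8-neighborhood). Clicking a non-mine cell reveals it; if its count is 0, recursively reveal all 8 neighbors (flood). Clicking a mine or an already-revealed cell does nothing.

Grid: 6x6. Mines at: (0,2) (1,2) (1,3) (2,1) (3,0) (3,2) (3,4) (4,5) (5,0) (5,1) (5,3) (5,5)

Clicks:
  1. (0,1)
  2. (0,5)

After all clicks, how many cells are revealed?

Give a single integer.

Answer: 7

Derivation:
Click 1 (0,1) count=2: revealed 1 new [(0,1)] -> total=1
Click 2 (0,5) count=0: revealed 6 new [(0,4) (0,5) (1,4) (1,5) (2,4) (2,5)] -> total=7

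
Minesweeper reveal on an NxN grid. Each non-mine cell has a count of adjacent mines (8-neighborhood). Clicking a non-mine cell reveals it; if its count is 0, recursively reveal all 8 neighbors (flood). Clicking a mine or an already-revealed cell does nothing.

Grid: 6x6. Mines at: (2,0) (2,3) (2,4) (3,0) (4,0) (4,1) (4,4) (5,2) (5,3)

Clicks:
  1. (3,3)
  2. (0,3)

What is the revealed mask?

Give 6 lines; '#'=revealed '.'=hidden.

Answer: ######
######
......
...#..
......
......

Derivation:
Click 1 (3,3) count=3: revealed 1 new [(3,3)] -> total=1
Click 2 (0,3) count=0: revealed 12 new [(0,0) (0,1) (0,2) (0,3) (0,4) (0,5) (1,0) (1,1) (1,2) (1,3) (1,4) (1,5)] -> total=13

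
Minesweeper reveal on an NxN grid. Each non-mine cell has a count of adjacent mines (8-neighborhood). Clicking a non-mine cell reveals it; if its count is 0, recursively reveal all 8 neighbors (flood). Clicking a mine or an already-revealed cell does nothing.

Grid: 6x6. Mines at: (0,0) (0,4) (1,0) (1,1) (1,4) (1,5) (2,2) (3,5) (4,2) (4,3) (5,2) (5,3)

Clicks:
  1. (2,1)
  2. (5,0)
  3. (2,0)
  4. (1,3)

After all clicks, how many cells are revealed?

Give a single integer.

Click 1 (2,1) count=3: revealed 1 new [(2,1)] -> total=1
Click 2 (5,0) count=0: revealed 7 new [(2,0) (3,0) (3,1) (4,0) (4,1) (5,0) (5,1)] -> total=8
Click 3 (2,0) count=2: revealed 0 new [(none)] -> total=8
Click 4 (1,3) count=3: revealed 1 new [(1,3)] -> total=9

Answer: 9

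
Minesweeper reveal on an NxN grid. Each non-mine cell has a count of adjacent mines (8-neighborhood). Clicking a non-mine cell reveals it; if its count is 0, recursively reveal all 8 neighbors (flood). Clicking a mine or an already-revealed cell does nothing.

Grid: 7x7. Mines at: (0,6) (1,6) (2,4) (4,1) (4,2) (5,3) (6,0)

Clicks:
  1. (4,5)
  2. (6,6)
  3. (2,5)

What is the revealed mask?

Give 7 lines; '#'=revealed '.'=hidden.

Click 1 (4,5) count=0: revealed 14 new [(2,5) (2,6) (3,4) (3,5) (3,6) (4,4) (4,5) (4,6) (5,4) (5,5) (5,6) (6,4) (6,5) (6,6)] -> total=14
Click 2 (6,6) count=0: revealed 0 new [(none)] -> total=14
Click 3 (2,5) count=2: revealed 0 new [(none)] -> total=14

Answer: .......
.......
.....##
....###
....###
....###
....###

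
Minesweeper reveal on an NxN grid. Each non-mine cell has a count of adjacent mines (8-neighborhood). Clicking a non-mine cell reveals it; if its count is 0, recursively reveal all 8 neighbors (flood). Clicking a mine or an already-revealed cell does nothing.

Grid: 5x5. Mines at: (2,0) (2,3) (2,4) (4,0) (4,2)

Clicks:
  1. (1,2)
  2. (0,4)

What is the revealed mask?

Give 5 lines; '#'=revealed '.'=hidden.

Click 1 (1,2) count=1: revealed 1 new [(1,2)] -> total=1
Click 2 (0,4) count=0: revealed 9 new [(0,0) (0,1) (0,2) (0,3) (0,4) (1,0) (1,1) (1,3) (1,4)] -> total=10

Answer: #####
#####
.....
.....
.....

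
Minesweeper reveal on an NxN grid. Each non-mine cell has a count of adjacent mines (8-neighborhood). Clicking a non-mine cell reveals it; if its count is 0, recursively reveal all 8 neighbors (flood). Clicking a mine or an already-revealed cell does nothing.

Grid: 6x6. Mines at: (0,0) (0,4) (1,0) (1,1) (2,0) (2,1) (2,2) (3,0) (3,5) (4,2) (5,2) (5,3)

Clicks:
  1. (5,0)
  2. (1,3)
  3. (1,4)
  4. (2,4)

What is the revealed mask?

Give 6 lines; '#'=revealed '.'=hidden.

Click 1 (5,0) count=0: revealed 4 new [(4,0) (4,1) (5,0) (5,1)] -> total=4
Click 2 (1,3) count=2: revealed 1 new [(1,3)] -> total=5
Click 3 (1,4) count=1: revealed 1 new [(1,4)] -> total=6
Click 4 (2,4) count=1: revealed 1 new [(2,4)] -> total=7

Answer: ......
...##.
....#.
......
##....
##....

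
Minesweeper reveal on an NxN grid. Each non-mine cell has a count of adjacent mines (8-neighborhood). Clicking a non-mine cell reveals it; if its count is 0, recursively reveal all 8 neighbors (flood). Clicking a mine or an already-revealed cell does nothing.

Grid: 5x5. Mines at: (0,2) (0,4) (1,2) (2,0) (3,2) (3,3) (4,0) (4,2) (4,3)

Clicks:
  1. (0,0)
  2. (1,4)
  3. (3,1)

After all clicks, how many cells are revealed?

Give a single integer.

Click 1 (0,0) count=0: revealed 4 new [(0,0) (0,1) (1,0) (1,1)] -> total=4
Click 2 (1,4) count=1: revealed 1 new [(1,4)] -> total=5
Click 3 (3,1) count=4: revealed 1 new [(3,1)] -> total=6

Answer: 6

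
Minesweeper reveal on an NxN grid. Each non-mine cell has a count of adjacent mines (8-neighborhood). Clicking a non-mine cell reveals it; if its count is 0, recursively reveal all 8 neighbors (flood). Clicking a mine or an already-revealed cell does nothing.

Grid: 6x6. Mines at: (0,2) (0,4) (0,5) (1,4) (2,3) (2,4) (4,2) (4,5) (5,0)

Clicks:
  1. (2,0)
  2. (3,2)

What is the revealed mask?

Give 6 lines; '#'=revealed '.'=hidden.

Answer: ##....
###...
###...
###...
##....
......

Derivation:
Click 1 (2,0) count=0: revealed 13 new [(0,0) (0,1) (1,0) (1,1) (1,2) (2,0) (2,1) (2,2) (3,0) (3,1) (3,2) (4,0) (4,1)] -> total=13
Click 2 (3,2) count=2: revealed 0 new [(none)] -> total=13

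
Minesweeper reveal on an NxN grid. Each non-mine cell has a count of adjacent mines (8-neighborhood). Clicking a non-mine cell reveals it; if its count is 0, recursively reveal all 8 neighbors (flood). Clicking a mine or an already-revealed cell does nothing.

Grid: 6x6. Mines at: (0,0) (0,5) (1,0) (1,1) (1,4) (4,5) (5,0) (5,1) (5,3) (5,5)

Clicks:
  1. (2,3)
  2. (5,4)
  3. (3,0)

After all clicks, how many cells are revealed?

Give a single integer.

Answer: 16

Derivation:
Click 1 (2,3) count=1: revealed 1 new [(2,3)] -> total=1
Click 2 (5,4) count=3: revealed 1 new [(5,4)] -> total=2
Click 3 (3,0) count=0: revealed 14 new [(2,0) (2,1) (2,2) (2,4) (3,0) (3,1) (3,2) (3,3) (3,4) (4,0) (4,1) (4,2) (4,3) (4,4)] -> total=16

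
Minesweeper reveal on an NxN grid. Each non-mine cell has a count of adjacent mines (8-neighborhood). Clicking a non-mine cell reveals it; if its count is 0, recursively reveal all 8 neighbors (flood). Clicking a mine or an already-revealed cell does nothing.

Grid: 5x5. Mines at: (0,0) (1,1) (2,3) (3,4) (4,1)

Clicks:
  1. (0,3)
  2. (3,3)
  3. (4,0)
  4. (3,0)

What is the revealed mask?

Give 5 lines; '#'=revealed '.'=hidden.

Answer: ..###
..###
.....
#..#.
#....

Derivation:
Click 1 (0,3) count=0: revealed 6 new [(0,2) (0,3) (0,4) (1,2) (1,3) (1,4)] -> total=6
Click 2 (3,3) count=2: revealed 1 new [(3,3)] -> total=7
Click 3 (4,0) count=1: revealed 1 new [(4,0)] -> total=8
Click 4 (3,0) count=1: revealed 1 new [(3,0)] -> total=9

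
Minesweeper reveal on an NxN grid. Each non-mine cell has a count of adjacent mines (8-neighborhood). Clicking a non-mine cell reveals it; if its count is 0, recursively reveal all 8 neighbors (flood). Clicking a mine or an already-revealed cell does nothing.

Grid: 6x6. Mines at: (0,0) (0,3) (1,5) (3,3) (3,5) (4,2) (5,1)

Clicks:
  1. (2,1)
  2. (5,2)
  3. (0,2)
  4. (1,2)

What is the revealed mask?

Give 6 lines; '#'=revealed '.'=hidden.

Click 1 (2,1) count=0: revealed 11 new [(1,0) (1,1) (1,2) (2,0) (2,1) (2,2) (3,0) (3,1) (3,2) (4,0) (4,1)] -> total=11
Click 2 (5,2) count=2: revealed 1 new [(5,2)] -> total=12
Click 3 (0,2) count=1: revealed 1 new [(0,2)] -> total=13
Click 4 (1,2) count=1: revealed 0 new [(none)] -> total=13

Answer: ..#...
###...
###...
###...
##....
..#...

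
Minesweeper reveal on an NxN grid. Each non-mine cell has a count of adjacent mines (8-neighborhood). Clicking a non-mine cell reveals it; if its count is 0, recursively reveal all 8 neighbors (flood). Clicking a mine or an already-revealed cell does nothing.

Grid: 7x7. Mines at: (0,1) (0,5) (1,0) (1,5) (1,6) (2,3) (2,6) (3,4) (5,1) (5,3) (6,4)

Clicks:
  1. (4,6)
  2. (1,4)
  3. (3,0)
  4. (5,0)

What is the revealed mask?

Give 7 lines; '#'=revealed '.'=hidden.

Answer: .......
....#..
###....
###..##
###..##
#....##
.....##

Derivation:
Click 1 (4,6) count=0: revealed 8 new [(3,5) (3,6) (4,5) (4,6) (5,5) (5,6) (6,5) (6,6)] -> total=8
Click 2 (1,4) count=3: revealed 1 new [(1,4)] -> total=9
Click 3 (3,0) count=0: revealed 9 new [(2,0) (2,1) (2,2) (3,0) (3,1) (3,2) (4,0) (4,1) (4,2)] -> total=18
Click 4 (5,0) count=1: revealed 1 new [(5,0)] -> total=19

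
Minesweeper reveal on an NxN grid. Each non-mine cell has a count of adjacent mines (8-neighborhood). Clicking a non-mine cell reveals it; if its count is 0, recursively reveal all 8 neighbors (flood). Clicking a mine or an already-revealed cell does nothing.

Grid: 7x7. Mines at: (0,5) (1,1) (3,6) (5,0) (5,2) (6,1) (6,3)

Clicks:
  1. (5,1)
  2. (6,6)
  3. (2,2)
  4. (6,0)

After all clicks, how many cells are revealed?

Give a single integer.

Answer: 35

Derivation:
Click 1 (5,1) count=3: revealed 1 new [(5,1)] -> total=1
Click 2 (6,6) count=0: revealed 33 new [(0,2) (0,3) (0,4) (1,2) (1,3) (1,4) (1,5) (2,0) (2,1) (2,2) (2,3) (2,4) (2,5) (3,0) (3,1) (3,2) (3,3) (3,4) (3,5) (4,0) (4,1) (4,2) (4,3) (4,4) (4,5) (4,6) (5,3) (5,4) (5,5) (5,6) (6,4) (6,5) (6,6)] -> total=34
Click 3 (2,2) count=1: revealed 0 new [(none)] -> total=34
Click 4 (6,0) count=2: revealed 1 new [(6,0)] -> total=35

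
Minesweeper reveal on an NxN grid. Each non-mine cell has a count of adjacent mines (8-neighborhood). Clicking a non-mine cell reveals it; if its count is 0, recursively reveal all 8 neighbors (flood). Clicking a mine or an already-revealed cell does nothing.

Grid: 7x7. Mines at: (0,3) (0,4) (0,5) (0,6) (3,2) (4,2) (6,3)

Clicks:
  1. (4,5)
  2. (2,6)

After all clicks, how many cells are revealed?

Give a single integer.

Answer: 23

Derivation:
Click 1 (4,5) count=0: revealed 23 new [(1,3) (1,4) (1,5) (1,6) (2,3) (2,4) (2,5) (2,6) (3,3) (3,4) (3,5) (3,6) (4,3) (4,4) (4,5) (4,6) (5,3) (5,4) (5,5) (5,6) (6,4) (6,5) (6,6)] -> total=23
Click 2 (2,6) count=0: revealed 0 new [(none)] -> total=23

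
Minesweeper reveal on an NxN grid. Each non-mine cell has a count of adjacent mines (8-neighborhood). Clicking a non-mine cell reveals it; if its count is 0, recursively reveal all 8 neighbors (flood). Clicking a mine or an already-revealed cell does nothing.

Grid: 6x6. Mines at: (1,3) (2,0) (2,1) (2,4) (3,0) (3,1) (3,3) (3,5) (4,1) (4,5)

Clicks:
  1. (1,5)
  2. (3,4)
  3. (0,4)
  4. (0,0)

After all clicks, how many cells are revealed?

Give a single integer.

Answer: 9

Derivation:
Click 1 (1,5) count=1: revealed 1 new [(1,5)] -> total=1
Click 2 (3,4) count=4: revealed 1 new [(3,4)] -> total=2
Click 3 (0,4) count=1: revealed 1 new [(0,4)] -> total=3
Click 4 (0,0) count=0: revealed 6 new [(0,0) (0,1) (0,2) (1,0) (1,1) (1,2)] -> total=9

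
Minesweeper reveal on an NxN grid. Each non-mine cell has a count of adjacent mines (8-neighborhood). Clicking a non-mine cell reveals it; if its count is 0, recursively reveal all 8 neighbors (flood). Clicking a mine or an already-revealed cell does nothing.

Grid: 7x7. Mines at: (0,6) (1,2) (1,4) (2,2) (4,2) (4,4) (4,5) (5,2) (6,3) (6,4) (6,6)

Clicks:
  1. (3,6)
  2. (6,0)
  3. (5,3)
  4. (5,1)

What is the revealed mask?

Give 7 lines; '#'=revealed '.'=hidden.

Click 1 (3,6) count=1: revealed 1 new [(3,6)] -> total=1
Click 2 (6,0) count=0: revealed 14 new [(0,0) (0,1) (1,0) (1,1) (2,0) (2,1) (3,0) (3,1) (4,0) (4,1) (5,0) (5,1) (6,0) (6,1)] -> total=15
Click 3 (5,3) count=5: revealed 1 new [(5,3)] -> total=16
Click 4 (5,1) count=2: revealed 0 new [(none)] -> total=16

Answer: ##.....
##.....
##.....
##....#
##.....
##.#...
##.....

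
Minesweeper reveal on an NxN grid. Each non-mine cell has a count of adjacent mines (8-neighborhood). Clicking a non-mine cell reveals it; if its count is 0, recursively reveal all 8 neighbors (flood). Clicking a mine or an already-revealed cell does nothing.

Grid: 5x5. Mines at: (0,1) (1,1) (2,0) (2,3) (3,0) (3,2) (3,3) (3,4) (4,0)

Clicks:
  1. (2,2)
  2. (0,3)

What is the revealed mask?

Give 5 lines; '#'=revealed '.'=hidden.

Click 1 (2,2) count=4: revealed 1 new [(2,2)] -> total=1
Click 2 (0,3) count=0: revealed 6 new [(0,2) (0,3) (0,4) (1,2) (1,3) (1,4)] -> total=7

Answer: ..###
..###
..#..
.....
.....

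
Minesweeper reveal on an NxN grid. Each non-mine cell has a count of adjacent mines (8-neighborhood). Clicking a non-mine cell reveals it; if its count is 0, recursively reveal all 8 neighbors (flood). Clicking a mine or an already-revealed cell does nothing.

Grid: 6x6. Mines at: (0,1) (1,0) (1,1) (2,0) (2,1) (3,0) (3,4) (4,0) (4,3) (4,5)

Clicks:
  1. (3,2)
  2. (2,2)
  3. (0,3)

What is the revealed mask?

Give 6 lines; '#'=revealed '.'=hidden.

Click 1 (3,2) count=2: revealed 1 new [(3,2)] -> total=1
Click 2 (2,2) count=2: revealed 1 new [(2,2)] -> total=2
Click 3 (0,3) count=0: revealed 11 new [(0,2) (0,3) (0,4) (0,5) (1,2) (1,3) (1,4) (1,5) (2,3) (2,4) (2,5)] -> total=13

Answer: ..####
..####
..####
..#...
......
......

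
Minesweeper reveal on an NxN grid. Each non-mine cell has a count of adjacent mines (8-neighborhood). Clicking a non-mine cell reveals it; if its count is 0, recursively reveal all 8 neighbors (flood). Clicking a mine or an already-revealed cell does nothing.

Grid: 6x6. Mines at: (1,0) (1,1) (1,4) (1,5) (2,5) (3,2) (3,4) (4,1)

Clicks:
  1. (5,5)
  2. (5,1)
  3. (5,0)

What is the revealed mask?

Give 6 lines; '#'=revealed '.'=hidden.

Click 1 (5,5) count=0: revealed 8 new [(4,2) (4,3) (4,4) (4,5) (5,2) (5,3) (5,4) (5,5)] -> total=8
Click 2 (5,1) count=1: revealed 1 new [(5,1)] -> total=9
Click 3 (5,0) count=1: revealed 1 new [(5,0)] -> total=10

Answer: ......
......
......
......
..####
######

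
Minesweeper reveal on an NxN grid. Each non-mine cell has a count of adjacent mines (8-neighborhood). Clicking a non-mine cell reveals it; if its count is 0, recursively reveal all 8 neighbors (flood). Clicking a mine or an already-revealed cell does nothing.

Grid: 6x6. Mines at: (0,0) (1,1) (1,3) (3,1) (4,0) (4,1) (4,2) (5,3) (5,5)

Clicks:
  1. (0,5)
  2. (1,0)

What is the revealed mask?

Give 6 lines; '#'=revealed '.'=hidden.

Answer: ....##
#...##
...###
...###
...###
......

Derivation:
Click 1 (0,5) count=0: revealed 13 new [(0,4) (0,5) (1,4) (1,5) (2,3) (2,4) (2,5) (3,3) (3,4) (3,5) (4,3) (4,4) (4,5)] -> total=13
Click 2 (1,0) count=2: revealed 1 new [(1,0)] -> total=14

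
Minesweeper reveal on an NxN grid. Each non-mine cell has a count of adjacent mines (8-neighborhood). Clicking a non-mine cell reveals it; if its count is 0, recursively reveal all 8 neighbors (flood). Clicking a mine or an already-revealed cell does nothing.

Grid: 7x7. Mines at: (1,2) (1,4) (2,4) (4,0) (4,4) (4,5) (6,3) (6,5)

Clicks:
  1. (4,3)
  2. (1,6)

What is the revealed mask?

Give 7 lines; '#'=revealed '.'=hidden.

Answer: .....##
.....##
.....##
.....##
...#...
.......
.......

Derivation:
Click 1 (4,3) count=1: revealed 1 new [(4,3)] -> total=1
Click 2 (1,6) count=0: revealed 8 new [(0,5) (0,6) (1,5) (1,6) (2,5) (2,6) (3,5) (3,6)] -> total=9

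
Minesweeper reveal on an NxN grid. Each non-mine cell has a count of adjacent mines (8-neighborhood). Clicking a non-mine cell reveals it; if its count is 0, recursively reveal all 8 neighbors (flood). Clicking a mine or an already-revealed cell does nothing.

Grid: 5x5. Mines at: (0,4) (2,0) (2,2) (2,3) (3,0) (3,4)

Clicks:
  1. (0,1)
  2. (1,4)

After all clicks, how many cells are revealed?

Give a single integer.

Answer: 9

Derivation:
Click 1 (0,1) count=0: revealed 8 new [(0,0) (0,1) (0,2) (0,3) (1,0) (1,1) (1,2) (1,3)] -> total=8
Click 2 (1,4) count=2: revealed 1 new [(1,4)] -> total=9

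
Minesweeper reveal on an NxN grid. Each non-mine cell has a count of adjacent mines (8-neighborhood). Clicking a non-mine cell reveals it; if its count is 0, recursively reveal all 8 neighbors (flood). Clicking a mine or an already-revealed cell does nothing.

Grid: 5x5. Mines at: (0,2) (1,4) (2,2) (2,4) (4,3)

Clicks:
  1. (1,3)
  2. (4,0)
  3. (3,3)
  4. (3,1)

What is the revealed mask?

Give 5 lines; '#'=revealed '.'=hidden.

Answer: ##...
##.#.
##...
####.
###..

Derivation:
Click 1 (1,3) count=4: revealed 1 new [(1,3)] -> total=1
Click 2 (4,0) count=0: revealed 12 new [(0,0) (0,1) (1,0) (1,1) (2,0) (2,1) (3,0) (3,1) (3,2) (4,0) (4,1) (4,2)] -> total=13
Click 3 (3,3) count=3: revealed 1 new [(3,3)] -> total=14
Click 4 (3,1) count=1: revealed 0 new [(none)] -> total=14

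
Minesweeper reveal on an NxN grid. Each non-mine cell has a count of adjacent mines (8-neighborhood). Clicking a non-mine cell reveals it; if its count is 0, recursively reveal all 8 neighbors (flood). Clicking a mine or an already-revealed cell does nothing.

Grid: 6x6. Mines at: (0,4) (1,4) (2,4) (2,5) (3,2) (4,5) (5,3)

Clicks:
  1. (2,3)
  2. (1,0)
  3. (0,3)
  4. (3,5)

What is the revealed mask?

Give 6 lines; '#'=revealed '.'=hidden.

Click 1 (2,3) count=3: revealed 1 new [(2,3)] -> total=1
Click 2 (1,0) count=0: revealed 19 new [(0,0) (0,1) (0,2) (0,3) (1,0) (1,1) (1,2) (1,3) (2,0) (2,1) (2,2) (3,0) (3,1) (4,0) (4,1) (4,2) (5,0) (5,1) (5,2)] -> total=20
Click 3 (0,3) count=2: revealed 0 new [(none)] -> total=20
Click 4 (3,5) count=3: revealed 1 new [(3,5)] -> total=21

Answer: ####..
####..
####..
##...#
###...
###...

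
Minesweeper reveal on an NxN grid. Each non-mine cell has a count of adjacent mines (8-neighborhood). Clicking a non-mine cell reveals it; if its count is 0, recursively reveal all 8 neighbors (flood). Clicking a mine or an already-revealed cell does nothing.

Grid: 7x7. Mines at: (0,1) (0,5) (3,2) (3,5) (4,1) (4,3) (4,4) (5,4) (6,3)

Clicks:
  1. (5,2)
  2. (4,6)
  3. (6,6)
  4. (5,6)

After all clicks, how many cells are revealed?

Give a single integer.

Click 1 (5,2) count=3: revealed 1 new [(5,2)] -> total=1
Click 2 (4,6) count=1: revealed 1 new [(4,6)] -> total=2
Click 3 (6,6) count=0: revealed 5 new [(4,5) (5,5) (5,6) (6,5) (6,6)] -> total=7
Click 4 (5,6) count=0: revealed 0 new [(none)] -> total=7

Answer: 7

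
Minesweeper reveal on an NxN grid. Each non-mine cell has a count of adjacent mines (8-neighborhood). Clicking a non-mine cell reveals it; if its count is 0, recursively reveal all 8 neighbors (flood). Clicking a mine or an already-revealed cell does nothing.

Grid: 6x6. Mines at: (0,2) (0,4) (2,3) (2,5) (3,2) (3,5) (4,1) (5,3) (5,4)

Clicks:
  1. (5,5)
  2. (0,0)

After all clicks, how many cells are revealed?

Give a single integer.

Click 1 (5,5) count=1: revealed 1 new [(5,5)] -> total=1
Click 2 (0,0) count=0: revealed 8 new [(0,0) (0,1) (1,0) (1,1) (2,0) (2,1) (3,0) (3,1)] -> total=9

Answer: 9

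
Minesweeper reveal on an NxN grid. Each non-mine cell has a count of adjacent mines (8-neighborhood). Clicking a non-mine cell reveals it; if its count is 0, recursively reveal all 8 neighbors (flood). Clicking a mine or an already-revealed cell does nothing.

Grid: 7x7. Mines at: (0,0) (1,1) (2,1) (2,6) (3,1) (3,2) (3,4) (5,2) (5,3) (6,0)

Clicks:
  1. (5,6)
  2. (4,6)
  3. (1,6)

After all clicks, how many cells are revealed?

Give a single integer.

Click 1 (5,6) count=0: revealed 11 new [(3,5) (3,6) (4,4) (4,5) (4,6) (5,4) (5,5) (5,6) (6,4) (6,5) (6,6)] -> total=11
Click 2 (4,6) count=0: revealed 0 new [(none)] -> total=11
Click 3 (1,6) count=1: revealed 1 new [(1,6)] -> total=12

Answer: 12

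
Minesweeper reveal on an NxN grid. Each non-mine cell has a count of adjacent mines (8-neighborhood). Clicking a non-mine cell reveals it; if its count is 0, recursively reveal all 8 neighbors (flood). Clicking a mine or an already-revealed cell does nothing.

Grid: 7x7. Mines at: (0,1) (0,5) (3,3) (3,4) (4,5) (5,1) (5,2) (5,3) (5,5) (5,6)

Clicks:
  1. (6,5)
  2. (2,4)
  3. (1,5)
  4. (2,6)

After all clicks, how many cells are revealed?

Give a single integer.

Answer: 8

Derivation:
Click 1 (6,5) count=2: revealed 1 new [(6,5)] -> total=1
Click 2 (2,4) count=2: revealed 1 new [(2,4)] -> total=2
Click 3 (1,5) count=1: revealed 1 new [(1,5)] -> total=3
Click 4 (2,6) count=0: revealed 5 new [(1,6) (2,5) (2,6) (3,5) (3,6)] -> total=8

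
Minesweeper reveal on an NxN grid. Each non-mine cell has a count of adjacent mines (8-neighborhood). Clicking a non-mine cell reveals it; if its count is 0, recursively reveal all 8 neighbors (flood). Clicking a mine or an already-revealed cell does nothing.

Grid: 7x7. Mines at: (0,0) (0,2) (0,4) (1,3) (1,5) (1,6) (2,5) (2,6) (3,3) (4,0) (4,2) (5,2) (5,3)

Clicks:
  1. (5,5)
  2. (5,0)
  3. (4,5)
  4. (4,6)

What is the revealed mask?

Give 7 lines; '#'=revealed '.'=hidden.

Answer: .......
.......
.......
....###
....###
#...###
....###

Derivation:
Click 1 (5,5) count=0: revealed 12 new [(3,4) (3,5) (3,6) (4,4) (4,5) (4,6) (5,4) (5,5) (5,6) (6,4) (6,5) (6,6)] -> total=12
Click 2 (5,0) count=1: revealed 1 new [(5,0)] -> total=13
Click 3 (4,5) count=0: revealed 0 new [(none)] -> total=13
Click 4 (4,6) count=0: revealed 0 new [(none)] -> total=13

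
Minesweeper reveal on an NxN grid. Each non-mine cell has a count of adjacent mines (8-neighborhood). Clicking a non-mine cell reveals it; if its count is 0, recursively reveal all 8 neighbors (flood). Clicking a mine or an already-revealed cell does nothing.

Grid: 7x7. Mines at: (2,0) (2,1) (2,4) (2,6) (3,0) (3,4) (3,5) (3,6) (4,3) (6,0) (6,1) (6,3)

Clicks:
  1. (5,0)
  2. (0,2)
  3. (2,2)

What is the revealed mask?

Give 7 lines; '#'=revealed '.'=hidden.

Answer: #######
#######
..#....
.......
.......
#......
.......

Derivation:
Click 1 (5,0) count=2: revealed 1 new [(5,0)] -> total=1
Click 2 (0,2) count=0: revealed 14 new [(0,0) (0,1) (0,2) (0,3) (0,4) (0,5) (0,6) (1,0) (1,1) (1,2) (1,3) (1,4) (1,5) (1,6)] -> total=15
Click 3 (2,2) count=1: revealed 1 new [(2,2)] -> total=16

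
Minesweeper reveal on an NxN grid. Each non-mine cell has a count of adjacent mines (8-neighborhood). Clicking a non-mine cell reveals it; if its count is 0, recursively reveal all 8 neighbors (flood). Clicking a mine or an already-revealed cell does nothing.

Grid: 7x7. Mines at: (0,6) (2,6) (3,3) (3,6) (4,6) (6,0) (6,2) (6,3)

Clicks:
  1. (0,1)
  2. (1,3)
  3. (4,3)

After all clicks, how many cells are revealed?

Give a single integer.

Click 1 (0,1) count=0: revealed 27 new [(0,0) (0,1) (0,2) (0,3) (0,4) (0,5) (1,0) (1,1) (1,2) (1,3) (1,4) (1,5) (2,0) (2,1) (2,2) (2,3) (2,4) (2,5) (3,0) (3,1) (3,2) (4,0) (4,1) (4,2) (5,0) (5,1) (5,2)] -> total=27
Click 2 (1,3) count=0: revealed 0 new [(none)] -> total=27
Click 3 (4,3) count=1: revealed 1 new [(4,3)] -> total=28

Answer: 28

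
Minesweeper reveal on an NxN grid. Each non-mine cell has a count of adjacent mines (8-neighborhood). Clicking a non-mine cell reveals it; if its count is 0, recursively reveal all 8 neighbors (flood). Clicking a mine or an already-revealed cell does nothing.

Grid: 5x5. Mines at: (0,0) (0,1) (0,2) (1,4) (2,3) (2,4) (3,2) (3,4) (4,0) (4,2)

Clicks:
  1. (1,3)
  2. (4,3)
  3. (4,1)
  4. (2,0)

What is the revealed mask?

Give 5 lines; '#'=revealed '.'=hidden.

Click 1 (1,3) count=4: revealed 1 new [(1,3)] -> total=1
Click 2 (4,3) count=3: revealed 1 new [(4,3)] -> total=2
Click 3 (4,1) count=3: revealed 1 new [(4,1)] -> total=3
Click 4 (2,0) count=0: revealed 6 new [(1,0) (1,1) (2,0) (2,1) (3,0) (3,1)] -> total=9

Answer: .....
##.#.
##...
##...
.#.#.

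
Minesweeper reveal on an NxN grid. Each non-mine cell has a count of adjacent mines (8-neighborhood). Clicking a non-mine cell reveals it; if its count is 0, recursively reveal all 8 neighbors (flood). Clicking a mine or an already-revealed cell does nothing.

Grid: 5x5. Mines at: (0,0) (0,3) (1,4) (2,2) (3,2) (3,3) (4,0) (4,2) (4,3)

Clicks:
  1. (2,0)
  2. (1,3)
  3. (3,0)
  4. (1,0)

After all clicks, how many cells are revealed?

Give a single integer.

Click 1 (2,0) count=0: revealed 6 new [(1,0) (1,1) (2,0) (2,1) (3,0) (3,1)] -> total=6
Click 2 (1,3) count=3: revealed 1 new [(1,3)] -> total=7
Click 3 (3,0) count=1: revealed 0 new [(none)] -> total=7
Click 4 (1,0) count=1: revealed 0 new [(none)] -> total=7

Answer: 7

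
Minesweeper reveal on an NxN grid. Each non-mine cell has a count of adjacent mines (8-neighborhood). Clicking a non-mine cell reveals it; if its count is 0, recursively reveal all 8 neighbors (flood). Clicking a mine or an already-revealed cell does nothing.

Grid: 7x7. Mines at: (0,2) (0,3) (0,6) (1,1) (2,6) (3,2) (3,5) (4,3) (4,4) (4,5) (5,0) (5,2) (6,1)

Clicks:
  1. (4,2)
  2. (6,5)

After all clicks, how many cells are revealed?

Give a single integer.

Click 1 (4,2) count=3: revealed 1 new [(4,2)] -> total=1
Click 2 (6,5) count=0: revealed 8 new [(5,3) (5,4) (5,5) (5,6) (6,3) (6,4) (6,5) (6,6)] -> total=9

Answer: 9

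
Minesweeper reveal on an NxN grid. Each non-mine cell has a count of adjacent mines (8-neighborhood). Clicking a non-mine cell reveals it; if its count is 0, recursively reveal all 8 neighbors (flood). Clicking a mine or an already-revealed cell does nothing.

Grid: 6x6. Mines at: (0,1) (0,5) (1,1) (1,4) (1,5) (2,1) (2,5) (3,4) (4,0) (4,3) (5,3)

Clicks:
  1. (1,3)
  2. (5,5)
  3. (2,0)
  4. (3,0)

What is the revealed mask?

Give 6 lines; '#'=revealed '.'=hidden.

Answer: ......
...#..
#.....
#.....
....##
....##

Derivation:
Click 1 (1,3) count=1: revealed 1 new [(1,3)] -> total=1
Click 2 (5,5) count=0: revealed 4 new [(4,4) (4,5) (5,4) (5,5)] -> total=5
Click 3 (2,0) count=2: revealed 1 new [(2,0)] -> total=6
Click 4 (3,0) count=2: revealed 1 new [(3,0)] -> total=7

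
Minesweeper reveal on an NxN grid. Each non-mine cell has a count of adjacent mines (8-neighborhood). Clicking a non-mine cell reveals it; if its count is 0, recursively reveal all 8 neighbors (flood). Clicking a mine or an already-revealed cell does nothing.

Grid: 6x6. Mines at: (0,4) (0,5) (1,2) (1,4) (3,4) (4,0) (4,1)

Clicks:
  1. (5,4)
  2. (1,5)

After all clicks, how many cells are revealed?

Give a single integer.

Answer: 9

Derivation:
Click 1 (5,4) count=0: revealed 8 new [(4,2) (4,3) (4,4) (4,5) (5,2) (5,3) (5,4) (5,5)] -> total=8
Click 2 (1,5) count=3: revealed 1 new [(1,5)] -> total=9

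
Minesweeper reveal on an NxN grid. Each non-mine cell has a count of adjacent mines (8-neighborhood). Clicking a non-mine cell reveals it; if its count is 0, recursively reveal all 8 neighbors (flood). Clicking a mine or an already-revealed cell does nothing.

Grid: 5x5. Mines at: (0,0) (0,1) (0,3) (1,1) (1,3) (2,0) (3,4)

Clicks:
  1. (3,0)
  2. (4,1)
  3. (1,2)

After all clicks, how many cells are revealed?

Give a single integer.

Click 1 (3,0) count=1: revealed 1 new [(3,0)] -> total=1
Click 2 (4,1) count=0: revealed 10 new [(2,1) (2,2) (2,3) (3,1) (3,2) (3,3) (4,0) (4,1) (4,2) (4,3)] -> total=11
Click 3 (1,2) count=4: revealed 1 new [(1,2)] -> total=12

Answer: 12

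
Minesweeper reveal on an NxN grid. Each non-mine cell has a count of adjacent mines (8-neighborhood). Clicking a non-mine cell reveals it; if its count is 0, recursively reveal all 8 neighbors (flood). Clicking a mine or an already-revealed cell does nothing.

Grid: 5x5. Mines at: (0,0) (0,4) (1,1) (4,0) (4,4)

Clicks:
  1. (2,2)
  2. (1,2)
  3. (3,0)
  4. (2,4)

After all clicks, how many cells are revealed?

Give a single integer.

Click 1 (2,2) count=1: revealed 1 new [(2,2)] -> total=1
Click 2 (1,2) count=1: revealed 1 new [(1,2)] -> total=2
Click 3 (3,0) count=1: revealed 1 new [(3,0)] -> total=3
Click 4 (2,4) count=0: revealed 12 new [(1,3) (1,4) (2,1) (2,3) (2,4) (3,1) (3,2) (3,3) (3,4) (4,1) (4,2) (4,3)] -> total=15

Answer: 15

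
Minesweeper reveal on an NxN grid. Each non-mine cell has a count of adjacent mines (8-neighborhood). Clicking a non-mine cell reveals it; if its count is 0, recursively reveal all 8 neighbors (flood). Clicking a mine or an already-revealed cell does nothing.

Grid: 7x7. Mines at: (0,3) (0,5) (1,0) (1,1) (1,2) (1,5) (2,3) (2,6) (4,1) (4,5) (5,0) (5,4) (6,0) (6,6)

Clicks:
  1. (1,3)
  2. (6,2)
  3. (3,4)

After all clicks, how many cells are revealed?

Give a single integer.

Click 1 (1,3) count=3: revealed 1 new [(1,3)] -> total=1
Click 2 (6,2) count=0: revealed 6 new [(5,1) (5,2) (5,3) (6,1) (6,2) (6,3)] -> total=7
Click 3 (3,4) count=2: revealed 1 new [(3,4)] -> total=8

Answer: 8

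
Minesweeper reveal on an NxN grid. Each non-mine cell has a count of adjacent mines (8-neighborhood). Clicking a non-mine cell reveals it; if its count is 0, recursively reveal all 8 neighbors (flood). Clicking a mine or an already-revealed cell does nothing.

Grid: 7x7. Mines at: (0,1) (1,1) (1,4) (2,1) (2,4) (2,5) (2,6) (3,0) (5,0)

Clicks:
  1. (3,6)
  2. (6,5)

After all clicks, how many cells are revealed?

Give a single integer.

Click 1 (3,6) count=2: revealed 1 new [(3,6)] -> total=1
Click 2 (6,5) count=0: revealed 23 new [(3,1) (3,2) (3,3) (3,4) (3,5) (4,1) (4,2) (4,3) (4,4) (4,5) (4,6) (5,1) (5,2) (5,3) (5,4) (5,5) (5,6) (6,1) (6,2) (6,3) (6,4) (6,5) (6,6)] -> total=24

Answer: 24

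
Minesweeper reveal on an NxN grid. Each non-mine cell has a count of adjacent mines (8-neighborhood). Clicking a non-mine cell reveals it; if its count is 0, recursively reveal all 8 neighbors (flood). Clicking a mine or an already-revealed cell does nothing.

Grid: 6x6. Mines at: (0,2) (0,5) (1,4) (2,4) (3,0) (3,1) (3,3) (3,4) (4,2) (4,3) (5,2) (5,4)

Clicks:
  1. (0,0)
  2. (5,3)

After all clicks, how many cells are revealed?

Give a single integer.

Answer: 7

Derivation:
Click 1 (0,0) count=0: revealed 6 new [(0,0) (0,1) (1,0) (1,1) (2,0) (2,1)] -> total=6
Click 2 (5,3) count=4: revealed 1 new [(5,3)] -> total=7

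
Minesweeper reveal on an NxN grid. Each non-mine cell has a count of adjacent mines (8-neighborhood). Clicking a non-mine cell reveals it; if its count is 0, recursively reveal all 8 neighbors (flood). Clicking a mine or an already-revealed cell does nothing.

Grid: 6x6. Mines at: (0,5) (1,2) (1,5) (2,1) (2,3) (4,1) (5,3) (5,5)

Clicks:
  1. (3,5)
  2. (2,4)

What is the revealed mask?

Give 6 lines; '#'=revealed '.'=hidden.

Answer: ......
......
....##
....##
....##
......

Derivation:
Click 1 (3,5) count=0: revealed 6 new [(2,4) (2,5) (3,4) (3,5) (4,4) (4,5)] -> total=6
Click 2 (2,4) count=2: revealed 0 new [(none)] -> total=6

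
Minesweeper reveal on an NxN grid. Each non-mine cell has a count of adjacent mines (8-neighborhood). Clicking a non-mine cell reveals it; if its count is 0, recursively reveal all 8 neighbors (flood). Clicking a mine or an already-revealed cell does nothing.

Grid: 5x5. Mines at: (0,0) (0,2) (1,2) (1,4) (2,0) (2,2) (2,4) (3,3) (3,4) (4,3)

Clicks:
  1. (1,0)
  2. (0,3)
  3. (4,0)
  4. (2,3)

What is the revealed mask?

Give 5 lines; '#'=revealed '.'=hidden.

Answer: ...#.
#....
...#.
###..
###..

Derivation:
Click 1 (1,0) count=2: revealed 1 new [(1,0)] -> total=1
Click 2 (0,3) count=3: revealed 1 new [(0,3)] -> total=2
Click 3 (4,0) count=0: revealed 6 new [(3,0) (3,1) (3,2) (4,0) (4,1) (4,2)] -> total=8
Click 4 (2,3) count=6: revealed 1 new [(2,3)] -> total=9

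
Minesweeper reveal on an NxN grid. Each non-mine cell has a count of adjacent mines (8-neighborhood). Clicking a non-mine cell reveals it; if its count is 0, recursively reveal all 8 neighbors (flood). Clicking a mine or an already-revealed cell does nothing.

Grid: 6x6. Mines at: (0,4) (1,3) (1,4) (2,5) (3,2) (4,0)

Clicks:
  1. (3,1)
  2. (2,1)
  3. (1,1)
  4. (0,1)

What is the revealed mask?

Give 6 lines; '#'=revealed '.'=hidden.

Answer: ###...
###...
###...
##....
......
......

Derivation:
Click 1 (3,1) count=2: revealed 1 new [(3,1)] -> total=1
Click 2 (2,1) count=1: revealed 1 new [(2,1)] -> total=2
Click 3 (1,1) count=0: revealed 9 new [(0,0) (0,1) (0,2) (1,0) (1,1) (1,2) (2,0) (2,2) (3,0)] -> total=11
Click 4 (0,1) count=0: revealed 0 new [(none)] -> total=11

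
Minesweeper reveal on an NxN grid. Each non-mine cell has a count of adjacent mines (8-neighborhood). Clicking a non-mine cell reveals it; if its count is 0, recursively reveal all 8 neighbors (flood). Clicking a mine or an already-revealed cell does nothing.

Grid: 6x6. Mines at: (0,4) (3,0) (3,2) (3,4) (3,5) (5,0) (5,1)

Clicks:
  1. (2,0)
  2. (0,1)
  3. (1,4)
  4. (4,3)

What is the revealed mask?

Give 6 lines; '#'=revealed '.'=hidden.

Click 1 (2,0) count=1: revealed 1 new [(2,0)] -> total=1
Click 2 (0,1) count=0: revealed 11 new [(0,0) (0,1) (0,2) (0,3) (1,0) (1,1) (1,2) (1,3) (2,1) (2,2) (2,3)] -> total=12
Click 3 (1,4) count=1: revealed 1 new [(1,4)] -> total=13
Click 4 (4,3) count=2: revealed 1 new [(4,3)] -> total=14

Answer: ####..
#####.
####..
......
...#..
......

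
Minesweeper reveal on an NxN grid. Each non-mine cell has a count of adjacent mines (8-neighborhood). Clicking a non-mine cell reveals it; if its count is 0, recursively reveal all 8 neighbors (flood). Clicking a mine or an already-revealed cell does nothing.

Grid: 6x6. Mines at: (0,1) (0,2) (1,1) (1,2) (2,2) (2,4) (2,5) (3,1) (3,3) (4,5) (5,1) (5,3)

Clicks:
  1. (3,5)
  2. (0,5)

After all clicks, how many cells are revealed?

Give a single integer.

Click 1 (3,5) count=3: revealed 1 new [(3,5)] -> total=1
Click 2 (0,5) count=0: revealed 6 new [(0,3) (0,4) (0,5) (1,3) (1,4) (1,5)] -> total=7

Answer: 7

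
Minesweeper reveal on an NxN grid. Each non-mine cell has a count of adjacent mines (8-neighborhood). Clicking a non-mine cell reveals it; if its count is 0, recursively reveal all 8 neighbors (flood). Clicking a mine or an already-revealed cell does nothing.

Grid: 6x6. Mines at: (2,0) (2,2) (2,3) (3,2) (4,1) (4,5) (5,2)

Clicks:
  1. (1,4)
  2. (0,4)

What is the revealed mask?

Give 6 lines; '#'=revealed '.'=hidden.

Answer: ######
######
....##
....##
......
......

Derivation:
Click 1 (1,4) count=1: revealed 1 new [(1,4)] -> total=1
Click 2 (0,4) count=0: revealed 15 new [(0,0) (0,1) (0,2) (0,3) (0,4) (0,5) (1,0) (1,1) (1,2) (1,3) (1,5) (2,4) (2,5) (3,4) (3,5)] -> total=16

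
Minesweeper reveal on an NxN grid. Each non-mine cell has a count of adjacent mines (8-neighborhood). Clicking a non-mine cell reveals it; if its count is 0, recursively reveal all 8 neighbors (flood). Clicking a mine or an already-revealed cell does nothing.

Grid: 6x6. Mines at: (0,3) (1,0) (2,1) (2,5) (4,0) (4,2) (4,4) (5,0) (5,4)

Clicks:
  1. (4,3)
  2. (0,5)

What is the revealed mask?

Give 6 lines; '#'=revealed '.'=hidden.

Answer: ....##
....##
......
......
...#..
......

Derivation:
Click 1 (4,3) count=3: revealed 1 new [(4,3)] -> total=1
Click 2 (0,5) count=0: revealed 4 new [(0,4) (0,5) (1,4) (1,5)] -> total=5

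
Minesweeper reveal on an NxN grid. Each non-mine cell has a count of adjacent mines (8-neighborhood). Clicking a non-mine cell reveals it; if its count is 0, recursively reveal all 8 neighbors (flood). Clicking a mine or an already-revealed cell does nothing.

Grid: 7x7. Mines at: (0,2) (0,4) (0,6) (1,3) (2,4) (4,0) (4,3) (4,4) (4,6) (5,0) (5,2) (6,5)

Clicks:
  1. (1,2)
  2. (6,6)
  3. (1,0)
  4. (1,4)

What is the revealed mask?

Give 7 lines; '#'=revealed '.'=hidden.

Answer: ##.....
###.#..
###....
###....
.......
.......
......#

Derivation:
Click 1 (1,2) count=2: revealed 1 new [(1,2)] -> total=1
Click 2 (6,6) count=1: revealed 1 new [(6,6)] -> total=2
Click 3 (1,0) count=0: revealed 10 new [(0,0) (0,1) (1,0) (1,1) (2,0) (2,1) (2,2) (3,0) (3,1) (3,2)] -> total=12
Click 4 (1,4) count=3: revealed 1 new [(1,4)] -> total=13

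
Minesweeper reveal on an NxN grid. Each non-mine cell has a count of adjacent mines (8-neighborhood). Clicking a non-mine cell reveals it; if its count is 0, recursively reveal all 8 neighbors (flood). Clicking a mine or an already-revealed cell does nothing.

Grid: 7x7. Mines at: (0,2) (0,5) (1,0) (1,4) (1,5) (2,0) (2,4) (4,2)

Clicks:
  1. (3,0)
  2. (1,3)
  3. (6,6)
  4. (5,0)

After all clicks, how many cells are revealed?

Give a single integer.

Click 1 (3,0) count=1: revealed 1 new [(3,0)] -> total=1
Click 2 (1,3) count=3: revealed 1 new [(1,3)] -> total=2
Click 3 (6,6) count=0: revealed 27 new [(2,5) (2,6) (3,1) (3,3) (3,4) (3,5) (3,6) (4,0) (4,1) (4,3) (4,4) (4,5) (4,6) (5,0) (5,1) (5,2) (5,3) (5,4) (5,5) (5,6) (6,0) (6,1) (6,2) (6,3) (6,4) (6,5) (6,6)] -> total=29
Click 4 (5,0) count=0: revealed 0 new [(none)] -> total=29

Answer: 29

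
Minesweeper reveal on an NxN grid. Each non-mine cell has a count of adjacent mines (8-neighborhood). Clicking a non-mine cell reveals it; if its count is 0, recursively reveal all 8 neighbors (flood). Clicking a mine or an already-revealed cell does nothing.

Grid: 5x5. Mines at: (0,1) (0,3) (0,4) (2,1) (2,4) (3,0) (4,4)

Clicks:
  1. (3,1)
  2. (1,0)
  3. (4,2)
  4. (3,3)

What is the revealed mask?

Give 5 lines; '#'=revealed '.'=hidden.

Click 1 (3,1) count=2: revealed 1 new [(3,1)] -> total=1
Click 2 (1,0) count=2: revealed 1 new [(1,0)] -> total=2
Click 3 (4,2) count=0: revealed 5 new [(3,2) (3,3) (4,1) (4,2) (4,3)] -> total=7
Click 4 (3,3) count=2: revealed 0 new [(none)] -> total=7

Answer: .....
#....
.....
.###.
.###.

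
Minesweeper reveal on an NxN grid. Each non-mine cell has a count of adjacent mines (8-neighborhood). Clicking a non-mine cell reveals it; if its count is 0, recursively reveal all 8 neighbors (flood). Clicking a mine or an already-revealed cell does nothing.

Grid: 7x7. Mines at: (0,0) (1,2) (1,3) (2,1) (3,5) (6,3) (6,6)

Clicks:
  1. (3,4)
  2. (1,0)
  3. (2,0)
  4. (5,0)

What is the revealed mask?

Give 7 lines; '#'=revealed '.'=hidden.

Answer: .......
#......
#.###..
#####..
#####..
#####..
###....

Derivation:
Click 1 (3,4) count=1: revealed 1 new [(3,4)] -> total=1
Click 2 (1,0) count=2: revealed 1 new [(1,0)] -> total=2
Click 3 (2,0) count=1: revealed 1 new [(2,0)] -> total=3
Click 4 (5,0) count=0: revealed 20 new [(2,2) (2,3) (2,4) (3,0) (3,1) (3,2) (3,3) (4,0) (4,1) (4,2) (4,3) (4,4) (5,0) (5,1) (5,2) (5,3) (5,4) (6,0) (6,1) (6,2)] -> total=23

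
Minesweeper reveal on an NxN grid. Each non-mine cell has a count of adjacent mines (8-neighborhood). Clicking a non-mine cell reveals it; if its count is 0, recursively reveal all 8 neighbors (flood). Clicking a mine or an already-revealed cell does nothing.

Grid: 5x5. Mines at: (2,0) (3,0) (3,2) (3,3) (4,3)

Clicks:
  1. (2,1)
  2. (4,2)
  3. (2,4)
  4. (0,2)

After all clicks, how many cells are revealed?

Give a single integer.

Answer: 15

Derivation:
Click 1 (2,1) count=3: revealed 1 new [(2,1)] -> total=1
Click 2 (4,2) count=3: revealed 1 new [(4,2)] -> total=2
Click 3 (2,4) count=1: revealed 1 new [(2,4)] -> total=3
Click 4 (0,2) count=0: revealed 12 new [(0,0) (0,1) (0,2) (0,3) (0,4) (1,0) (1,1) (1,2) (1,3) (1,4) (2,2) (2,3)] -> total=15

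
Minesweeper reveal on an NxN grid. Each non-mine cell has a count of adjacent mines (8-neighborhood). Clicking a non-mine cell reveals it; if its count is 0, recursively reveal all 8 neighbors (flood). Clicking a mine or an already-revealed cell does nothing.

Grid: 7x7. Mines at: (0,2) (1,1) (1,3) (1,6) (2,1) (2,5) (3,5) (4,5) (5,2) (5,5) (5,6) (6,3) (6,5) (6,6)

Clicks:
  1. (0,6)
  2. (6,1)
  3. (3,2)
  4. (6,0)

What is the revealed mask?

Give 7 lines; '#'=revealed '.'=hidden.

Answer: ......#
.......
.......
###....
##.....
##.....
##.....

Derivation:
Click 1 (0,6) count=1: revealed 1 new [(0,6)] -> total=1
Click 2 (6,1) count=1: revealed 1 new [(6,1)] -> total=2
Click 3 (3,2) count=1: revealed 1 new [(3,2)] -> total=3
Click 4 (6,0) count=0: revealed 7 new [(3,0) (3,1) (4,0) (4,1) (5,0) (5,1) (6,0)] -> total=10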